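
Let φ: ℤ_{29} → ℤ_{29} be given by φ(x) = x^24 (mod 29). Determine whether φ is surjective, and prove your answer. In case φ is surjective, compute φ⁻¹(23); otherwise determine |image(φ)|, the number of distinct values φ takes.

φ(2): Repeated squaring mod 29: 2^1 ≡ 2, 2^2 ≡ 2² = 4, 2^4 ≡ 4² = 16, 2^8 ≡ 16² = 256 ≡ 24, 2^16 ≡ 24² = 576 ≡ 25. Since 24 = 16 + 8, 2^24 ≡ 25·24: 25·24 = 600 ≡ 20. So 2^24 ≡ 20 (mod 29).
φ(5): Repeated squaring mod 29: 5^1 ≡ 5, 5^2 ≡ 5² = 25, 5^4 ≡ 25² = 625 ≡ 16, 5^8 ≡ 16² = 256 ≡ 24, 5^16 ≡ 24² = 576 ≡ 25. Since 24 = 16 + 8, 5^24 ≡ 25·24: 25·24 = 600 ≡ 20. So 5^24 ≡ 20 (mod 29).
So φ(2) = φ(5) = 20 while 2 ≠ 5, so φ is not injective.
A non-injective map from the 29-element set ℤ_{29} to itself takes at most 28 distinct values, so it cannot be surjective. Thus φ is not surjective.
Since φ is not surjective, we determine |image(φ)|. Computing x^24 mod 29 for each x (by repeated squaring, reducing mod 29 at every step), the values φ(0), φ(1), …, φ(28) are: 0, 1, 20, 24, 23, 20, 16, 24, 25, 25, 23, 7, 1, 7, 16, 16, 7, 1, 7, 23, 25, 25, 24, 16, 20, 23, 24, 20, 1.
The distinct values are {0, 1, 7, 16, 20, 23, 24, 25}; there are 8 of them.

8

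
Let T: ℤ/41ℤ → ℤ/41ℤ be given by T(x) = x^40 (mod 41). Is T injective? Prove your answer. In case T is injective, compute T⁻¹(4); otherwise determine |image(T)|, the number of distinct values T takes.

T(1) = 1^40 = 1.
T(2): Repeated squaring mod 41: 2^1 ≡ 2, 2^2 ≡ 2² = 4, 2^4 ≡ 4² = 16, 2^8 ≡ 16² = 256 ≡ 10, 2^16 ≡ 10² = 100 ≡ 18, 2^32 ≡ 18² = 324 ≡ 37. Since 40 = 32 + 8, 2^40 ≡ 37·10: 37·10 = 370 ≡ 1. So 2^40 ≡ 1 (mod 41).
So T(1) = T(2) = 1 while 1 ≠ 2, hence T is not injective.
Since T is not injective, we determine |image(T)|. Computing x^40 mod 41 for each x (by repeated squaring, reducing mod 41 at every step), the values T(0), T(1), …, T(40) are: 0, 1, 1, 1, 1, 1, 1, 1, 1, 1, 1, 1, 1, 1, 1, 1, 1, 1, 1, 1, 1, 1, 1, 1, 1, 1, 1, 1, 1, 1, 1, 1, 1, 1, 1, 1, 1, 1, 1, 1, 1.
The distinct values are {0, 1}; there are 2 of them.

2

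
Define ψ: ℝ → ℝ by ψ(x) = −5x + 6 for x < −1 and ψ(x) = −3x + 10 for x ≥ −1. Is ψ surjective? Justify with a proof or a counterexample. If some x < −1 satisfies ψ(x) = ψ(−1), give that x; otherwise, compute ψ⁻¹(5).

-7/5

Both pieces are strictly decreasing (slopes −5 and −3), so each is injective on its own interval.
The left piece maps (−∞, −1) onto (11, ∞); the right piece maps [−1, ∞) onto (−∞, 13].
The union (11, ∞) ∪ (−∞, 13] covers ℝ, so ψ is surjective.
For the follow-up: the images overlap, so an x < −1 with ψ(x) = ψ(−1) exists. ψ(−1) = 13; solving −5x + 6 = 13 for x < −1 gives x = (13 − 6)/(−5) = −7/5.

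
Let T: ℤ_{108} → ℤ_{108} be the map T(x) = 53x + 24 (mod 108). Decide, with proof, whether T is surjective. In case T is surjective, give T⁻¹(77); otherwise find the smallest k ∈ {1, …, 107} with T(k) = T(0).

Since gcd(53, 108) = 1, 53 is invertible modulo 108. Euclid's algorithm: 108 = 2·53 + 2, 53 = 26·2 + 1; back-substituting gives 1 = 53·53 − 26·108, so 53⁻¹ ≡ 53 (mod 108).
For any y ∈ ℤ_{108}, x = 53(y − 24) mod 108 satisfies T(x) = 53·53(y − 24) + 24 ≡ y (since 53·53 ≡ 1 mod 108). So every y has a preimage.
Hence T is surjective.
Since T is surjective, we compute T⁻¹(77): solve 53x + 24 ≡ 77 (mod 108), i.e. 53x ≡ 53 (mod 108).
Multiplying by 53⁻¹ = 53 gives x ≡ 53·53 = 2809 = 26·108 + 1 ≡ 1 (mod 108).
Check: T(1) = 53·1 + 24 = 77 ≡ 77 (mod 108).

1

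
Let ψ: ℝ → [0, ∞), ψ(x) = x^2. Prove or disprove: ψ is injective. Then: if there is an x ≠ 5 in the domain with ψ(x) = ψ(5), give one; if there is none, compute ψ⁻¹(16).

-5

ψ(5) = 25 = (−5)^2 = ψ(−5) (since 2 is even), with 5 ≠ −5. So ψ is not injective.
For the follow-up, such an x exists: taking x = −5 ∈ ℝ gives ψ(−5) = 25 = ψ(5) with −5 ≠ 5.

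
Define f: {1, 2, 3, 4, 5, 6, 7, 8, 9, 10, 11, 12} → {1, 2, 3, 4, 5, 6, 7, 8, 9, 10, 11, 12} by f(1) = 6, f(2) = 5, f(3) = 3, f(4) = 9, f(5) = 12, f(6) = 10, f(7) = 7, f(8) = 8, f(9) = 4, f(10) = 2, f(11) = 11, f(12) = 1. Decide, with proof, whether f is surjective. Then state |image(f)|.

12

Every element of the codomain has a preimage: 1 = f(12), 2 = f(10), 3 = f(3), 4 = f(9), 5 = f(2), 6 = f(1), 7 = f(7), 8 = f(8), 9 = f(4), 10 = f(6), 11 = f(11), 12 = f(5).
So f is surjective.
The image of f is {1, 2, 3, 4, 5, 6, 7, 8, 9, 10, 11, 12}, which has 12 elements.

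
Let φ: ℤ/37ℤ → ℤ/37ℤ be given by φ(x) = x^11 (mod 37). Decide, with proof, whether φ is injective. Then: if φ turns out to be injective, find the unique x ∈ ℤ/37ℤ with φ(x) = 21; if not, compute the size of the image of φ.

4

Since 37 is prime, the nonzero elements of ℤ/37ℤ form a cyclic group of order 36.
As gcd(11, 36) = 1, raising to the 11th power is a bijection on this group: if x_1^11 ≡ x_2^11 then (x_1x_2^{−1})^11 = 1, and the only element of order dividing gcd(11, 36) = 1 is 1, so x_1 = x_2.
With φ(0) = 0 this makes φ injective on all of ℤ/37ℤ, hence bijective (finite equal-size domain and codomain). In particular φ is injective.
Since φ is injective, we find the preimage of 21. The inverse of x ↦ x^11 on (ℤ/37ℤ)^× is x ↦ x^23, because 11·23 = 253 = 7·36 + 1 ≡ 1 (mod 36) and x^{36} = 1 for x ≠ 0 (Fermat). So φ⁻¹(21) = 21^23 mod 37.
Repeated squaring mod 37: 21^1 ≡ 21, 21^2 ≡ 21² = 441 ≡ 34, 21^4 ≡ 34² = 1156 ≡ 9, 21^8 ≡ 9² = 81 ≡ 7, 21^16 ≡ 7² = 49 ≡ 12. Since 23 = 16 + 4 + 2 + 1, 21^23 ≡ 12·9·34·21: 12·9 = 108 ≡ 34, then 34·34 = 1156 ≡ 9, then 9·21 = 189 ≡ 4. So 21^23 ≡ 4 (mod 37).
Hence φ⁻¹(21) = 4.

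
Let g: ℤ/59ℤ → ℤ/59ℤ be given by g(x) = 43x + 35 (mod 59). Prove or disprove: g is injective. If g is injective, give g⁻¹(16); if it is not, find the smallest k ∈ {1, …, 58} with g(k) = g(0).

27

Suppose g(a) = g(b) in ℤ/59ℤ. Then 43a + 35 ≡ 43b + 35 (mod 59), hence 43(a − b) ≡ 0 (mod 59).
Since gcd(43, 59) = 1, 43 is invertible modulo 59, thus a − b ≡ 0 (mod 59), i.e. a = b.
Therefore g is injective.
We now compute 43⁻¹ mod 59 explicitly. Euclid's algorithm: 59 = 1·43 + 16, 43 = 2·16 + 11, 16 = 1·11 + 5, 11 = 2·5 + 1; back-substituting gives 1 = 11·43 − 8·59, so 43⁻¹ ≡ 11 (mod 59).
Since g is injective, we find g⁻¹(16): we need 43x ≡ 16 − 35 ≡ 40 (mod 59). Using 43⁻¹ = 11: x ≡ 11·40 = 440 = 7·59 + 27, so x = 27.
Check: g(27) = 43·27 + 35 = 1196 = 20·59 + 16 ≡ 16 (mod 59).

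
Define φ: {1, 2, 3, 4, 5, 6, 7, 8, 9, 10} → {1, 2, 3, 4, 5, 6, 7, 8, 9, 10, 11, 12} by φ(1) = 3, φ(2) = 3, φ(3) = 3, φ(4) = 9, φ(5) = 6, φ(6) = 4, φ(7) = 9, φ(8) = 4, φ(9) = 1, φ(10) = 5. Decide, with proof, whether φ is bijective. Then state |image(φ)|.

6

φ(1) = 3 = φ(2) with 1 ≠ 2, so φ is not injective, hence not bijective.
The image of φ is {1, 3, 4, 5, 6, 9}, which has 6 elements.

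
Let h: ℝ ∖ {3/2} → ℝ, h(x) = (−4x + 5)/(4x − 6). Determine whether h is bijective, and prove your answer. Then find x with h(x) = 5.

If h(x) = −1, cross-multiplying gives 4(−4x + 5) = −4(4x − 6), which simplifies to 20 = 24 — false.  So −1 has no preimage and h is not surjective.
Therefore h is not bijective.
Solving h(x) = 5: cross-multiplying gives −4x + 5 = 5(4x − 6), which rearranges to −24x = −35, so x = 35/24.

35/24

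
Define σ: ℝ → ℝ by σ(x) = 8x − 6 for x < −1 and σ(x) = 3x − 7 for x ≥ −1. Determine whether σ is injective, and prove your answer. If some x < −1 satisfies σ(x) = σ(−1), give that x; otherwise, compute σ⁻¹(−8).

Both pieces are strictly increasing (slopes 8 and 3), so each is injective on its own interval.
The left piece maps (−∞, −1) onto (−∞, −14); the right piece maps [−1, ∞) onto [−10, ∞).
These images are disjoint, so no value is attained by both pieces. So σ is injective.
Because the two images are disjoint, no x < −1 has σ(x) = σ(−1), so we compute σ⁻¹(−8): −8 lies in [−10, ∞), so solve 3x − 7 = −8: x = (−8 + 7)/3 = −1/3.

-1/3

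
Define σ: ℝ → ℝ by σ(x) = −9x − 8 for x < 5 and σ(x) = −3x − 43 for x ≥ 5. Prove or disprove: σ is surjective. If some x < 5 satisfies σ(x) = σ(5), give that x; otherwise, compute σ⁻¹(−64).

Both pieces are strictly decreasing (slopes −9 and −3), so each is injective on its own interval.
The left piece maps (−∞, 5) onto (−53, ∞); the right piece maps [5, ∞) onto (−∞, −58].
The union (−53, ∞) ∪ (−∞, −58] omits the interval between −53 and −58; in particular −53 has no preimage. So σ is not surjective.
Because the two images are disjoint, no x < 5 has σ(x) = σ(5), so we compute σ⁻¹(−64): −64 lies in (−∞, −58], so solve −3x − 43 = −64: x = (−64 + 43)/(−3) = 7.

7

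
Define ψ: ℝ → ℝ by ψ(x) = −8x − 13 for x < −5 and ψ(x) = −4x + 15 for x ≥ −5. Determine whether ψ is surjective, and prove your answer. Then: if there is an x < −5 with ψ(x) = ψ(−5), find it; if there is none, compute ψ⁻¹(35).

-6

Both pieces are strictly decreasing (slopes −8 and −4), so each is injective on its own interval.
The left piece maps (−∞, −5) onto (27, ∞); the right piece maps [−5, ∞) onto (−∞, 35].
The union (27, ∞) ∪ (−∞, 35] covers ℝ, so ψ is surjective.
For the follow-up: the images overlap, so an x < −5 with ψ(x) = ψ(−5) exists. ψ(−5) = 35; solving −8x − 13 = 35 for x < −5 gives x = (35 + 13)/(−8) = −6.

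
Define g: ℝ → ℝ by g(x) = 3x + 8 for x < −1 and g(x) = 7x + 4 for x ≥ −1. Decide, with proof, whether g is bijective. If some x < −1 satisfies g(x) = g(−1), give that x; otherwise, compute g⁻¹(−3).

Both pieces are strictly increasing (slopes 3 and 7), so each is injective on its own interval.
The left piece maps (−∞, −1) onto (−∞, 5); the right piece maps [−1, ∞) onto [−3, ∞).
These images overlap. In particular g(−1) = −3 (right piece), and solving 3x + 8 = −3 on the left piece gives x = −11/3 < −1.
So g(−11/3) = g(−1) with −11/3 ≠ −1, and g is not injective, hence not bijective. This x = −11/3 is the requested value below −1.

-11/3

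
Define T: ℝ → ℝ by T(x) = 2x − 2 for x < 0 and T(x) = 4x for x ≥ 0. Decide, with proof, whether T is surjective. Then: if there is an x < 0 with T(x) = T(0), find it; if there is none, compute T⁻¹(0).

Both pieces are strictly increasing (slopes 2 and 4), so each is injective on its own interval.
The left piece maps (−∞, 0) onto (−∞, −2); the right piece maps [0, ∞) onto [0, ∞).
The union (−∞, −2) ∪ [0, ∞) omits the interval between −2 and 0; in particular −2 has no preimage. So T is not surjective.
Because the two images are disjoint, no x < 0 has T(x) = T(0), so we compute T⁻¹(0): 0 lies in [0, ∞), so solve 4x = 0: x = (0 − 0)/4 = 0.

0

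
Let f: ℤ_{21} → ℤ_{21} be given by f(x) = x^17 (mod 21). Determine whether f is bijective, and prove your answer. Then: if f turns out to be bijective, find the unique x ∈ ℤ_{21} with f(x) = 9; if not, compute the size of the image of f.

18

Computing x^17 mod 21 for each x (by repeated squaring, reducing mod 21 at every step), the values f(0), f(1), …, f(20) are: 0, 1, 11, 12, 16, 17, 6, 7, 8, 18, 19, 2, 3, 13, 14, 15, 4, 5, 9, 10, 20.
Every element of ℤ_{21} appears exactly once in this list, so f is a bijection, and in particular bijective.
Since f is bijective, we read off the preimage of 9 from the same table: f(18) = 9, so f⁻¹(9) = 18.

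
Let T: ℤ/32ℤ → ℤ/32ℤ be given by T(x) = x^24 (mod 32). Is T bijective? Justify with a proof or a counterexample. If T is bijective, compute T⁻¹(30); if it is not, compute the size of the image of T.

T(0) = 0^24 = 0.
T(2): Repeated squaring mod 32: 2^1 ≡ 2, 2^2 ≡ 2² = 4, 2^4 ≡ 4² = 16, 2^8 ≡ 16² = 256 ≡ 0, 2^16 ≡ 0² = 0. Since 24 = 16 + 8, 2^24 ≡ 0·0: 0·0 = 0. So 2^24 ≡ 0 (mod 32).
So T(0) = T(2) = 0 while 0 ≠ 2, thus T is not injective, hence not bijective.
Since T is not bijective, we determine |image(T)|. Computing x^24 mod 32 for each x (by repeated squaring, reducing mod 32 at every step), the values T(0), T(1), …, T(31) are: 0, 1, 0, 1, 0, 1, 0, 1, 0, 1, 0, 1, 0, 1, 0, 1, 0, 1, 0, 1, 0, 1, 0, 1, 0, 1, 0, 1, 0, 1, 0, 1.
The distinct values are {0, 1}; there are 2 of them.

2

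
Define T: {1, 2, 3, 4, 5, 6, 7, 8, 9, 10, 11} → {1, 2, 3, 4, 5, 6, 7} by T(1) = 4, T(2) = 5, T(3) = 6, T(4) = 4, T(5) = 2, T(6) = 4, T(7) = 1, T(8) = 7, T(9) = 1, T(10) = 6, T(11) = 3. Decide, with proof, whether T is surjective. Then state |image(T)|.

7

Every element of the codomain has a preimage: 1 = T(7), 2 = T(5), 3 = T(11), 4 = T(1), 5 = T(2), 6 = T(3), 7 = T(8).
Thus T is surjective.
The image of T is {1, 2, 3, 4, 5, 6, 7}, which has 7 elements.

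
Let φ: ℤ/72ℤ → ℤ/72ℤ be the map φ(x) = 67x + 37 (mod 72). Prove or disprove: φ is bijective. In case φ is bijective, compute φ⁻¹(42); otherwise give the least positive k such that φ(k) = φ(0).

71

By definition, injectivity means: for all x_1, x_2 in the domain, φ(x_1) = φ(x_2) implies x_1 = x_2.
Suppose φ(x_1) = φ(x_2) in ℤ/72ℤ. Then 67x_1 + 37 ≡ 67x_2 + 37 (mod 72), therefore 67(x_1 − x_2) ≡ 0 (mod 72).
Since gcd(67, 72) = 1, 67 is invertible modulo 72, therefore x_1 − x_2 ≡ 0 (mod 72), i.e. x_1 = x_2.
We now compute 67⁻¹ mod 72 explicitly. Euclid's algorithm: 72 = 1·67 + 5, 67 = 13·5 + 2, 5 = 2·2 + 1; back-substituting gives 1 = 43·67 − 40·72, so 67⁻¹ ≡ 43 (mod 72).
For any y ∈ ℤ/72ℤ, x = 43(y − 37) mod 72 satisfies φ(x) = 67·43(y − 37) + 37 ≡ y (since 67·43 ≡ 1 mod 72). So every y has a preimage.
So φ is bijective.
Since φ is bijective, we find φ⁻¹(42): we need 67x ≡ 42 − 37 ≡ 5 (mod 72). Using 67⁻¹ = 43: x ≡ 43·5 = 215 = 2·72 + 71, so x = 71.
Check: φ(71) = 67·71 + 37 = 4794 = 66·72 + 42 ≡ 42 (mod 72).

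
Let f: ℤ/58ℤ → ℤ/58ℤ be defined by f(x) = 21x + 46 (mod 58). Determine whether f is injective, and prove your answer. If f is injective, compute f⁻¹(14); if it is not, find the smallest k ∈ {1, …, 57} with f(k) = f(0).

4

Suppose f(x_1) = f(x_2) in ℤ/58ℤ. Then 21x_1 + 46 ≡ 21x_2 + 46 (mod 58), so 21(x_1 − x_2) ≡ 0 (mod 58).
Since gcd(21, 58) = 1, 21 is invertible modulo 58, so x_1 − x_2 ≡ 0 (mod 58), i.e. x_1 = x_2.
So f is injective.
We now compute 21⁻¹ mod 58 explicitly. Euclid's algorithm: 58 = 2·21 + 16, 21 = 1·16 + 5, 16 = 3·5 + 1; back-substituting gives 1 = 47·21 − 17·58, so 21⁻¹ ≡ 47 (mod 58).
Since f is injective, we compute f⁻¹(14): solve 21x + 46 ≡ 14 (mod 58), i.e. 21x ≡ 26 (mod 58).
Multiplying by 21⁻¹ = 47 gives x ≡ 47·26 = 1222 = 21·58 + 4 ≡ 4 (mod 58).
Check: f(4) = 21·4 + 46 = 130 = 2·58 + 14 ≡ 14 (mod 58).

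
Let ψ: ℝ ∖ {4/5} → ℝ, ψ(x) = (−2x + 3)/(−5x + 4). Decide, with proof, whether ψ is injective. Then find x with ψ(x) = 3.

9/13

Suppose ψ(x_1) = ψ(x_2). Cross-multiplying: (−2x_1 + 3)(−5x_2 + 4) = (−2x_2 + 3)(−5x_1 + 4).
Expanding both sides and cancelling the symmetric terms leaves 7·(x_1 − x_2) = 0. Since 7 ≠ 0, x_1 = x_2. Therefore ψ is injective.
Solving ψ(x) = 3: cross-multiplying gives −2x + 3 = 3(−5x + 4), which rearranges to 13x = 9, so x = 9/13.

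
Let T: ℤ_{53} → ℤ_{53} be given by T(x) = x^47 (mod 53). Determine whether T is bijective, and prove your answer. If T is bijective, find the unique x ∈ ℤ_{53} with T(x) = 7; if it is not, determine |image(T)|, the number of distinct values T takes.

6

Since 53 is prime, the nonzero elements of ℤ_{53} form a cyclic group of order 52.
As gcd(47, 52) = 1, raising to the 47th power is a bijection on this group: if a^47 ≡ b^47 then (ab^{−1})^47 = 1, and the only element of order dividing gcd(47, 52) = 1 is 1, so a = b.
With T(0) = 0 this makes T injective on all of ℤ_{53}, hence bijective (finite equal-size domain and codomain). In particular T is bijective.
Since T is bijective, we find the preimage of 7. The inverse of x ↦ x^47 on (ℤ_{53})^× is x ↦ x^31, because 47·31 = 1457 = 28·52 + 1 ≡ 1 (mod 52) and x^{52} = 1 for x ≠ 0 (Fermat). So T⁻¹(7) = 7^31 mod 53.
Repeated squaring mod 53: 7^1 ≡ 7, 7^2 ≡ 7² = 49, 7^4 ≡ 49² = 2401 ≡ 16, 7^8 ≡ 16² = 256 ≡ 44, 7^16 ≡ 44² = 1936 ≡ 28. Since 31 = 16 + 8 + 4 + 2 + 1, 7^31 ≡ 28·44·16·49·7: 28·44 = 1232 ≡ 13, then 13·16 = 208 ≡ 49, then 49·49 = 2401 ≡ 16, then 16·7 = 112 ≡ 6. So 7^31 ≡ 6 (mod 53).
Hence T⁻¹(7) = 6.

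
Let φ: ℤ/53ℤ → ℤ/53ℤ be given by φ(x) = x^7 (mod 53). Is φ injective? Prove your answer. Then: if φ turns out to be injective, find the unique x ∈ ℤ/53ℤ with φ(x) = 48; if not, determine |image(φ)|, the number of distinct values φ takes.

8

Since 53 is prime, the nonzero elements of ℤ/53ℤ form a cyclic group of order 52.
As gcd(7, 52) = 1, raising to the 7th power is a bijection on this group: if a^7 ≡ b^7 then (ab^{−1})^7 = 1, and the only element of order dividing gcd(7, 52) = 1 is 1, so a = b.
With φ(0) = 0 this makes φ injective on all of ℤ/53ℤ, hence bijective (finite equal-size domain and codomain). In particular φ is injective.
Since φ is injective, we find the preimage of 48. The inverse of x ↦ x^7 on (ℤ/53ℤ)^× is x ↦ x^15, because 7·15 = 105 = 2·52 + 1 ≡ 1 (mod 52) and x^{52} = 1 for x ≠ 0 (Fermat). So φ⁻¹(48) = 48^15 mod 53.
Repeated squaring mod 53: 48^1 ≡ 48, 48^2 ≡ 48² = 2304 ≡ 25, 48^4 ≡ 25² = 625 ≡ 42, 48^8 ≡ 42² = 1764 ≡ 15. Since 15 = 8 + 4 + 2 + 1, 48^15 ≡ 15·42·25·48: 15·42 = 630 ≡ 47, then 47·25 = 1175 ≡ 9, then 9·48 = 432 ≡ 8. So 48^15 ≡ 8 (mod 53).
Hence φ⁻¹(48) = 8.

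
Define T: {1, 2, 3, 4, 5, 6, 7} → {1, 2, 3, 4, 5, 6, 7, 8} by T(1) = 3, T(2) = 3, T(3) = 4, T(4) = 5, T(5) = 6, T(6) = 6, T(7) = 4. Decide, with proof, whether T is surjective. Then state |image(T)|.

No element maps to 1, so T is not surjective.
The image of T is {3, 4, 5, 6}, which has 4 elements.

4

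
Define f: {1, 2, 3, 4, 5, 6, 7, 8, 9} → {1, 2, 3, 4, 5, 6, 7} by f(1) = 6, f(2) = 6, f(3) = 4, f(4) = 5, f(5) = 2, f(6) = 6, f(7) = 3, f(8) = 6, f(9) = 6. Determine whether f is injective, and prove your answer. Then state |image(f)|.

f(1) = 6 = f(2) with 1 ≠ 2, so f is not injective.
The image of f is {2, 3, 4, 5, 6}, which has 5 elements.

5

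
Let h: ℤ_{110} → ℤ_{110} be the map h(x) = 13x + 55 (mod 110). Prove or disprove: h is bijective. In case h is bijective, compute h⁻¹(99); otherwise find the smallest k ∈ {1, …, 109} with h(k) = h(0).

Recall: injectivity means: for all s, t in the domain, h(s) = h(t) implies s = t.
If h(s) = h(t), then 13s ≡ 13t (mod 110). Because gcd(13, 110) = 1, we may cancel 13 to get s ≡ t (mod 110).
We now compute 13⁻¹ mod 110 explicitly. Euclid's algorithm: 110 = 8·13 + 6, 13 = 2·6 + 1; back-substituting gives 1 = 17·13 − 2·110, so 13⁻¹ ≡ 17 (mod 110).
For any y ∈ ℤ_{110}, x = 17(y − 55) mod 110 satisfies h(x) = 13·17(y − 55) + 55 ≡ y (since 13·17 ≡ 1 mod 110). So every y has a preimage.
Therefore h is bijective.
Since h is bijective, we compute h⁻¹(99): solve 13x + 55 ≡ 99 (mod 110), i.e. 13x ≡ 44 (mod 110).
Multiplying by 13⁻¹ = 17 gives x ≡ 17·44 = 748 = 6·110 + 88 ≡ 88 (mod 110).
Check: h(88) = 13·88 + 55 = 1199 = 10·110 + 99 ≡ 99 (mod 110).

88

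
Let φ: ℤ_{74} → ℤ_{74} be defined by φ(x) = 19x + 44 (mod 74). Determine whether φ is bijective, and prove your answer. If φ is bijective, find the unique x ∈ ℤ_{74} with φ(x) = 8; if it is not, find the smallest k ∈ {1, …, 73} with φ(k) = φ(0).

2

By definition, φ is injective when φ(x_1) = φ(x_2) forces x_1 = x_2.
If φ(x_1) = φ(x_2), then 19x_1 ≡ 19x_2 (mod 74). Because gcd(19, 74) = 1, we may cancel 19 to get x_1 ≡ x_2 (mod 74).
We now compute 19⁻¹ mod 74 explicitly. Euclid's algorithm: 74 = 3·19 + 17, 19 = 1·17 + 2, 17 = 8·2 + 1; back-substituting gives 1 = 39·19 − 10·74, so 19⁻¹ ≡ 39 (mod 74).
Then y ↦ 39(y − 44) is a two-sided inverse to φ, so every y ∈ ℤ_{74} has a preimage.
Hence φ is bijective.
Since φ is bijective, we find φ⁻¹(8): we need 19x ≡ 8 − 44 ≡ 38 (mod 74). Using 19⁻¹ = 39: x ≡ 39·38 = 1482 = 20·74 + 2, so x = 2.
Check: φ(2) = 19·2 + 44 = 82 = 1·74 + 8 ≡ 8 (mod 74).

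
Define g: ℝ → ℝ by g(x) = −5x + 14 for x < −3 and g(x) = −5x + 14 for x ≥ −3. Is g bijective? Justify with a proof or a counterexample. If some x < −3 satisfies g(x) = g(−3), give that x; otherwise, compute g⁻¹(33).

-19/5

Both pieces are strictly decreasing (slopes −5 and −5), so each is injective on its own interval.
The left piece maps (−∞, −3) onto (29, ∞); the right piece maps [−3, ∞) onto (−∞, 29].
Since 29 = 29, the images partition ℝ: g is injective and surjective, hence bijective.
Because the two images are disjoint, no x < −3 has g(x) = g(−3), so we compute g⁻¹(33): 33 lies in (29, ∞), so solve −5x + 14 = 33: x = (33 − 14)/(−5) = −19/5.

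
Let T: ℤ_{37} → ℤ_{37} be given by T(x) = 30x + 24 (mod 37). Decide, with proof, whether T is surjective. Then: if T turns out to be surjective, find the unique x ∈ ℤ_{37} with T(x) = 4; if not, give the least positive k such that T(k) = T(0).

24

By definition, surjectivity means every element of the codomain has a preimage under T.
Since gcd(30, 37) = 1, 30 is invertible modulo 37. Euclid's algorithm: 37 = 1·30 + 7, 30 = 4·7 + 2, 7 = 3·2 + 1; back-substituting gives 1 = 21·30 − 17·37, so 30⁻¹ ≡ 21 (mod 37).
Then y ↦ 21(y − 24) is a two-sided inverse to T, so every y ∈ ℤ_{37} has a preimage.
Therefore T is surjective.
Since T is surjective, we compute T⁻¹(4): solve 30x + 24 ≡ 4 (mod 37), i.e. 30x ≡ 17 (mod 37).
Multiplying by 30⁻¹ = 21 gives x ≡ 21·17 = 357 = 9·37 + 24 ≡ 24 (mod 37).
Check: T(24) = 30·24 + 24 = 744 = 20·37 + 4 ≡ 4 (mod 37).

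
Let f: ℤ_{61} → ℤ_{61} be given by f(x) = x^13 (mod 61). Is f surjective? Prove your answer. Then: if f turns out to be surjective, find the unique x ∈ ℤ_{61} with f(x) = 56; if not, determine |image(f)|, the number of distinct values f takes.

16

Since 61 is prime, the nonzero elements of ℤ_{61} form a cyclic group of order 60.
As gcd(13, 60) = 1, raising to the 13th power is a bijection on this group: if s^13 ≡ t^13 then (st^{−1})^13 = 1, and the only element of order dividing gcd(13, 60) = 1 is 1, so s = t.
With f(0) = 0 this makes f injective on all of ℤ_{61}, hence bijective (finite equal-size domain and codomain). In particular f is surjective.
Since f is surjective, we find the preimage of 56. The inverse of x ↦ x^13 on (ℤ_{61})^× is x ↦ x^37, because 13·37 = 481 = 8·60 + 1 ≡ 1 (mod 60) and x^{60} = 1 for x ≠ 0 (Fermat). So f⁻¹(56) = 56^37 mod 61.
Repeated squaring mod 61: 56^1 ≡ 56, 56^2 ≡ 56² = 3136 ≡ 25, 56^4 ≡ 25² = 625 ≡ 15, 56^8 ≡ 15² = 225 ≡ 42, 56^16 ≡ 42² = 1764 ≡ 56, 56^32 ≡ 56² = 3136 ≡ 25. Since 37 = 32 + 4 + 1, 56^37 ≡ 25·15·56: 25·15 = 375 ≡ 9, then 9·56 = 504 ≡ 16. So 56^37 ≡ 16 (mod 61).
Hence f⁻¹(56) = 16.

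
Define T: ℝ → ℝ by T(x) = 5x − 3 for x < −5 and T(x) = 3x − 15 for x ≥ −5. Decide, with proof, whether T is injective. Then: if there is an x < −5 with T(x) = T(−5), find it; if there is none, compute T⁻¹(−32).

Both pieces are strictly increasing (slopes 5 and 3), so each is injective on its own interval.
The left piece maps (−∞, −5) onto (−∞, −28); the right piece maps [−5, ∞) onto [−30, ∞).
These images overlap. In particular T(−5) = −30 (right piece), and solving 5x − 3 = −30 on the left piece gives x = −27/5 < −5.
So T(−27/5) = T(−5) with −27/5 ≠ −5, and T is not injective. This x = −27/5 is the requested value below −5.

-27/5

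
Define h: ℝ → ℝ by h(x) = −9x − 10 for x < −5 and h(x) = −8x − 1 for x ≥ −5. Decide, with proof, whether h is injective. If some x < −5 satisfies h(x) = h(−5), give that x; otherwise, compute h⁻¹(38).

-49/9

Both pieces are strictly decreasing (slopes −9 and −8), so each is injective on its own interval.
The left piece maps (−∞, −5) onto (35, ∞); the right piece maps [−5, ∞) onto (−∞, 39].
These images overlap. In particular h(−5) = 39 (right piece), and solving −9x − 10 = 39 on the left piece gives x = −49/9 < −5.
So h(−49/9) = h(−5) with −49/9 ≠ −5, and h is not injective. This x = −49/9 is the requested value below −5.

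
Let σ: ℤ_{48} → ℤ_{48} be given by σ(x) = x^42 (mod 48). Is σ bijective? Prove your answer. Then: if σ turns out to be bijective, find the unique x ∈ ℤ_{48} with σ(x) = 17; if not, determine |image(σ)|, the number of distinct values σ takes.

σ(2): Repeated squaring mod 48: 2^1 ≡ 2, 2^2 ≡ 2² = 4, 2^4 ≡ 4² = 16, 2^8 ≡ 16² = 256 ≡ 16, 2^16 ≡ 16² = 256 ≡ 16, 2^32 ≡ 16² = 256 ≡ 16. Since 42 = 32 + 8 + 2, 2^42 ≡ 16·16·4: 16·16 = 256 ≡ 16, then 16·4 = 64 ≡ 16. So 2^42 ≡ 16 (mod 48).
σ(4): Repeated squaring mod 48: 4^1 ≡ 4, 4^2 ≡ 4² = 16, 4^4 ≡ 16² = 256 ≡ 16, 4^8 ≡ 16² = 256 ≡ 16, 4^16 ≡ 16² = 256 ≡ 16, 4^32 ≡ 16² = 256 ≡ 16. Since 42 = 32 + 8 + 2, 4^42 ≡ 16·16·16: 16·16 = 256 ≡ 16, then 16·16 = 256 ≡ 16. So 4^42 ≡ 16 (mod 48).
So σ(2) = σ(4) = 16 while 2 ≠ 4, thus σ is not injective, hence not bijective.
Since σ is not bijective, we determine |image(σ)|. Computing x^42 mod 48 for each x (by repeated squaring, reducing mod 48 at every step), the values σ(0), σ(1), …, σ(47) are: 0, 1, 16, 9, 16, 25, 0, 1, 16, 33, 16, 25, 0, 25, 16, 33, 16, 1, 0, 25, 16, 9, 16, 1, 0, 1, 16, 9, 16, 25, 0, 1, 16, 33, 16, 25, 0, 25, 16, 33, 16, 1, 0, 25, 16, 9, 16, 1.
The distinct values are {0, 1, 9, 16, 25, 33}; there are 6 of them.

6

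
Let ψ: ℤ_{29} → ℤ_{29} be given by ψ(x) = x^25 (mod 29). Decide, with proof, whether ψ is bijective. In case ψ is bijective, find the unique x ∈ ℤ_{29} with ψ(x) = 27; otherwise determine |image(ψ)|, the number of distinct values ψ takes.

Since 29 is prime, the nonzero elements of ℤ_{29} form a cyclic group of order 28.
As gcd(25, 28) = 1, raising to the 25th power is a bijection on this group: if x_1^25 ≡ x_2^25 then (x_1x_2^{−1})^25 = 1, and the only element of order dividing gcd(25, 28) = 1 is 1, so x_1 = x_2.
With ψ(0) = 0 this makes ψ injective on all of ℤ_{29}, hence bijective (finite equal-size domain and codomain). In particular ψ is bijective.
Since ψ is bijective, we find the preimage of 27. The inverse of x ↦ x^25 on (ℤ_{29})^× is x ↦ x^9, because 25·9 = 225 = 8·28 + 1 ≡ 1 (mod 28) and x^{28} = 1 for x ≠ 0 (Fermat). So ψ⁻¹(27) = 27^9 mod 29.
Repeated squaring mod 29: 27^1 ≡ 27, 27^2 ≡ 27² = 729 ≡ 4, 27^4 ≡ 4² = 16, 27^8 ≡ 16² = 256 ≡ 24. Since 9 = 8 + 1, 27^9 ≡ 24·27: 24·27 = 648 ≡ 10. So 27^9 ≡ 10 (mod 29).
Hence ψ⁻¹(27) = 10.

10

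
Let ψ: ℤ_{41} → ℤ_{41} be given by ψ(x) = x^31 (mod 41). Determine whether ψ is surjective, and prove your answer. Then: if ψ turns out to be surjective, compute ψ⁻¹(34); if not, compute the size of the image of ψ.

Since 41 is prime, the nonzero elements of ℤ_{41} form a cyclic group of order 40.
As gcd(31, 40) = 1, raising to the 31st power is a bijection on this group: if u^31 ≡ v^31 then (uv^{−1})^31 = 1, and the only element of order dividing gcd(31, 40) = 1 is 1, so u = v.
With ψ(0) = 0 this makes ψ injective on all of ℤ_{41}, hence bijective (finite equal-size domain and codomain). In particular ψ is surjective.
Since ψ is surjective, we find the preimage of 34. The inverse of x ↦ x^31 on (ℤ_{41})^× is x ↦ x^31, because 31·31 = 961 = 24·40 + 1 ≡ 1 (mod 40) and x^{40} = 1 for x ≠ 0 (Fermat). So ψ⁻¹(34) = 34^31 mod 41.
Repeated squaring mod 41: 34^1 ≡ 34, 34^2 ≡ 34² = 1156 ≡ 8, 34^4 ≡ 8² = 64 ≡ 23, 34^8 ≡ 23² = 529 ≡ 37, 34^16 ≡ 37² = 1369 ≡ 16. Since 31 = 16 + 8 + 4 + 2 + 1, 34^31 ≡ 16·37·23·8·34: 16·37 = 592 ≡ 18, then 18·23 = 414 ≡ 4, then 4·8 = 32, then 32·34 = 1088 ≡ 22. So 34^31 ≡ 22 (mod 41).
Hence ψ⁻¹(34) = 22.

22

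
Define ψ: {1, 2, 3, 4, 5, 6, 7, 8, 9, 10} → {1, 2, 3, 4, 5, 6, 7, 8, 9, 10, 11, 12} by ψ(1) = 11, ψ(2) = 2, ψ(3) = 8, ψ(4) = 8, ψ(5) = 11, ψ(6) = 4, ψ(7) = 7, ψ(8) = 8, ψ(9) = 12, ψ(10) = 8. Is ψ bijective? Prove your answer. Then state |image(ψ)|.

ψ(3) = 8 = ψ(4) with 3 ≠ 4, so ψ is not injective, hence not bijective.
The image of ψ is {2, 4, 7, 8, 11, 12}, which has 6 elements.

6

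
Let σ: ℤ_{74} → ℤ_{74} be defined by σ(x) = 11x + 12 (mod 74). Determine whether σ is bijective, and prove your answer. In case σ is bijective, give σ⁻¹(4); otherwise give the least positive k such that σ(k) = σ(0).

By definition, σ is injective when σ(a) = σ(b) forces a = b.
Suppose σ(a) = σ(b) in ℤ_{74}. Then 11a + 12 ≡ 11b + 12 (mod 74), therefore 11(a − b) ≡ 0 (mod 74).
Since gcd(11, 74) = 1, 11 is invertible modulo 74, therefore a − b ≡ 0 (mod 74), i.e. a = b.
We now compute 11⁻¹ mod 74 explicitly. Euclid's algorithm: 74 = 6·11 + 8, 11 = 1·8 + 3, 8 = 2·3 + 2, 3 = 1·2 + 1; back-substituting gives 1 = 27·11 − 4·74, so 11⁻¹ ≡ 27 (mod 74).
Then y ↦ 27(y − 12) is a two-sided inverse to σ, so every y ∈ ℤ_{74} has a preimage.
So σ is bijective.
Since σ is bijective, we find σ⁻¹(4): we need 11x ≡ 4 − 12 ≡ 66 (mod 74). Using 11⁻¹ = 27: x ≡ 27·66 = 1782 = 24·74 + 6, so x = 6.
Check: σ(6) = 11·6 + 12 = 78 = 1·74 + 4 ≡ 4 (mod 74).

6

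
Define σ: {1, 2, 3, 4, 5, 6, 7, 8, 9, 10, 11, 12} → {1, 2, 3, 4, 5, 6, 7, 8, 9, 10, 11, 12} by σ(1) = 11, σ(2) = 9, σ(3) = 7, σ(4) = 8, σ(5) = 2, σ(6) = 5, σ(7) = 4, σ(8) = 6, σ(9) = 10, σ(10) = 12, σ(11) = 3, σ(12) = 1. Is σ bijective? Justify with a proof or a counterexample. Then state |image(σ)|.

12

The values 11, 9, 7, 8, 2, 5, 4, 6, 10, 12, 3, 1 are a permutation of {1, 2, 3, 4, 5, 6, 7, 8, 9, 10, 11, 12}: each element appears exactly once.
So σ is injective and surjective, hence bijective.
The image of σ is {1, 2, 3, 4, 5, 6, 7, 8, 9, 10, 11, 12}, which has 12 elements.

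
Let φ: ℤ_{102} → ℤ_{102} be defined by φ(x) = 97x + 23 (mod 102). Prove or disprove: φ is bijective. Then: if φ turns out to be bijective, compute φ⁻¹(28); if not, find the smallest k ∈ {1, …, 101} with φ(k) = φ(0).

101

Recall that φ is injective if φ(a) = φ(b) implies a = b.
Suppose φ(a) = φ(b) in ℤ_{102}. Then 97a + 23 ≡ 97b + 23 (mod 102), hence 97(a − b) ≡ 0 (mod 102).
Since gcd(97, 102) = 1, 97 is invertible modulo 102, hence a − b ≡ 0 (mod 102), i.e. a = b.
We now compute 97⁻¹ mod 102 explicitly. Euclid's algorithm: 102 = 1·97 + 5, 97 = 19·5 + 2, 5 = 2·2 + 1; back-substituting gives 1 = 61·97 − 58·102, so 97⁻¹ ≡ 61 (mod 102).
Then y ↦ 61(y − 23) is a two-sided inverse to φ, so every y ∈ ℤ_{102} has a preimage.
Hence φ is bijective.
Since φ is bijective, we find φ⁻¹(28): we need 97x ≡ 28 − 23 ≡ 5 (mod 102). Using 97⁻¹ = 61: x ≡ 61·5 = 305 = 2·102 + 101, so x = 101.
Check: φ(101) = 97·101 + 23 = 9820 = 96·102 + 28 ≡ 28 (mod 102).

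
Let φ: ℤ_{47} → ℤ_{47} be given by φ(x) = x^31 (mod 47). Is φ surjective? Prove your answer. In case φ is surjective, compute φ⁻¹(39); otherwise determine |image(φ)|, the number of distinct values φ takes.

Since 47 is prime, the nonzero elements of ℤ_{47} form a cyclic group of order 46.
As gcd(31, 46) = 1, raising to the 31st power is a bijection on this group: if x_1^31 ≡ x_2^31 then (x_1x_2^{−1})^31 = 1, and the only element of order dividing gcd(31, 46) = 1 is 1, so x_1 = x_2.
With φ(0) = 0 this makes φ injective on all of ℤ_{47}, hence bijective (finite equal-size domain and codomain). In particular φ is surjective.
Since φ is surjective, we find the preimage of 39. The inverse of x ↦ x^31 on (ℤ_{47})^× is x ↦ x^3, because 31·3 = 93 = 2·46 + 1 ≡ 1 (mod 46) and x^{46} = 1 for x ≠ 0 (Fermat). So φ⁻¹(39) = 39^3 mod 47.
Repeated squaring mod 47: 39^1 ≡ 39, 39^2 ≡ 39² = 1521 ≡ 17. Since 3 = 2 + 1, 39^3 ≡ 17·39: 17·39 = 663 ≡ 5. So 39^3 ≡ 5 (mod 47).
Hence φ⁻¹(39) = 5.

5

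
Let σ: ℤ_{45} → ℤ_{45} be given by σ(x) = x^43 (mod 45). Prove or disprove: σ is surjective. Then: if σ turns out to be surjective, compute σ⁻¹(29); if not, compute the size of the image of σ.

35

σ(0) = 0^43 = 0.
σ(15): Repeated squaring mod 45: 15^1 ≡ 15, 15^2 ≡ 15² = 225 ≡ 0, 15^4 ≡ 0² = 0, 15^8 ≡ 0² = 0, 15^16 ≡ 0² = 0, 15^32 ≡ 0² = 0. Since 43 = 32 + 8 + 2 + 1, 15^43 ≡ 0·0·0·15: 0·0 = 0, then 0·0 = 0, then 0·15 = 0. So 15^43 ≡ 0 (mod 45).
So σ(0) = σ(15) = 0 while 0 ≠ 15, therefore σ is not injective.
A non-injective map from the 45-element set ℤ_{45} to itself takes at most 44 distinct values, so it cannot be surjective. So σ is not surjective.
Since σ is not surjective, we determine |image(σ)|. Computing x^43 mod 45 for each x (by repeated squaring, reducing mod 45 at every step), the values σ(0), σ(1), …, σ(44) are: 0, 1, 38, 27, 4, 5, 36, 43, 17, 9, 10, 11, 18, 22, 14, 0, 16, 8, 27, 19, 20, 36, 13, 32, 9, 25, 26, 18, 37, 29, 0, 31, 23, 27, 34, 35, 36, 28, 2, 9, 40, 41, 18, 7, 44.
The distinct values are {0, 1, 2, 4, 5, 7, 8, 9, 10, 11, 13, 14, 16, 17, 18, 19, 20, 22, 23, 25, 26, 27, 28, 29, 31, 32, 34, 35, 36, 37, 38, 40, 41, 43, 44}; there are 35 of them.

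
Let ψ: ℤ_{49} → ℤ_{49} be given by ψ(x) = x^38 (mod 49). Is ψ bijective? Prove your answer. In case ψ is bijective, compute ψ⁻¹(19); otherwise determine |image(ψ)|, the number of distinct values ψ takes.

22

ψ(0) = 0^38 = 0.
ψ(7): Repeated squaring mod 49: 7^1 ≡ 7, 7^2 ≡ 7² = 49 ≡ 0, 7^4 ≡ 0² = 0, 7^8 ≡ 0² = 0, 7^16 ≡ 0² = 0, 7^32 ≡ 0² = 0. Since 38 = 32 + 4 + 2, 7^38 ≡ 0·0·0: 0·0 = 0, then 0·0 = 0. So 7^38 ≡ 0 (mod 49).
So ψ(0) = ψ(7) = 0 while 0 ≠ 7, thus ψ is not injective, hence not bijective.
Since ψ is not bijective, we determine |image(ψ)|. Computing x^38 mod 49 for each x (by repeated squaring, reducing mod 49 at every step), the values ψ(0), ψ(1), …, ψ(48) are: 0, 1, 46, 23, 9, 4, 29, 0, 22, 39, 37, 44, 11, 8, 0, 43, 32, 2, 30, 18, 36, 0, 15, 25, 16, 16, 25, 15, 0, 36, 18, 30, 2, 32, 43, 0, 8, 11, 44, 37, 39, 22, 0, 29, 4, 9, 23, 46, 1.
The distinct values are {0, 1, 2, 4, 8, 9, 11, 15, 16, 18, 22, 23, 25, 29, 30, 32, 36, 37, 39, 43, 44, 46}; there are 22 of them.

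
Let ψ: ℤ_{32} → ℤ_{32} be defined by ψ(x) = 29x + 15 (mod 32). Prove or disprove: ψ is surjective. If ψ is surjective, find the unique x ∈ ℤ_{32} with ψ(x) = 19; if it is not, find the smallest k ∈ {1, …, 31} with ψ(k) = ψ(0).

Since gcd(29, 32) = 1, 29 is invertible modulo 32. Euclid's algorithm: 32 = 1·29 + 3, 29 = 9·3 + 2, 3 = 1·2 + 1; back-substituting gives 1 = 21·29 − 19·32, so 29⁻¹ ≡ 21 (mod 32).
For any y ∈ ℤ_{32}, x = 21(y − 15) mod 32 satisfies ψ(x) = 29·21(y − 15) + 15 ≡ y (since 29·21 ≡ 1 mod 32). So every y has a preimage.
Hence ψ is surjective.
Since ψ is surjective, we compute ψ⁻¹(19): solve 29x + 15 ≡ 19 (mod 32), i.e. 29x ≡ 4 (mod 32).
Multiplying by 29⁻¹ = 21 gives x ≡ 21·4 = 84 = 2·32 + 20 ≡ 20 (mod 32).
Check: ψ(20) = 29·20 + 15 = 595 = 18·32 + 19 ≡ 19 (mod 32).

20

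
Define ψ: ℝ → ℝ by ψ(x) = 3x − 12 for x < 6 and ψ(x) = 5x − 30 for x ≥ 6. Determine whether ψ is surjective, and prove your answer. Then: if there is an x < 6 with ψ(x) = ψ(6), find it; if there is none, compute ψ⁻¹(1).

Both pieces are strictly increasing (slopes 3 and 5), so each is injective on its own interval.
The left piece maps (−∞, 6) onto (−∞, 6); the right piece maps [6, ∞) onto [0, ∞).
The union (−∞, 6) ∪ [0, ∞) covers ℝ, so ψ is surjective.
For the follow-up: the images overlap, so an x < 6 with ψ(x) = ψ(6) exists. ψ(6) = 0; solving 3x − 12 = 0 for x < 6 gives x = (0 + 12)/3 = 4.

4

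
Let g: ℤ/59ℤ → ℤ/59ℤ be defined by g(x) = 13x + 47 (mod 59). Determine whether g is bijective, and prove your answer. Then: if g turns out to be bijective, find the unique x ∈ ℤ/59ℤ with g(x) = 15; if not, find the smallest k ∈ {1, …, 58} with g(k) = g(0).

By definition, injectivity means: for all a, b in the domain, g(a) = g(b) implies a = b.
Suppose g(a) = g(b) in ℤ/59ℤ. Then 13a + 47 ≡ 13b + 47 (mod 59), thus 13(a − b) ≡ 0 (mod 59).
Since gcd(13, 59) = 1, 13 is invertible modulo 59, therefore a − b ≡ 0 (mod 59), i.e. a = b.
We now compute 13⁻¹ mod 59 explicitly. Euclid's algorithm: 59 = 4·13 + 7, 13 = 1·7 + 6, 7 = 1·6 + 1; back-substituting gives 1 = 50·13 − 11·59, so 13⁻¹ ≡ 50 (mod 59).
Then y ↦ 50(y − 47) is a two-sided inverse to g, so every y ∈ ℤ/59ℤ has a preimage.
So g is bijective.
Since g is bijective, we compute g⁻¹(15): solve 13x + 47 ≡ 15 (mod 59), i.e. 13x ≡ 27 (mod 59).
Multiplying by 13⁻¹ = 50 gives x ≡ 50·27 = 1350 = 22·59 + 52 ≡ 52 (mod 59).
Check: g(52) = 13·52 + 47 = 723 = 12·59 + 15 ≡ 15 (mod 59).

52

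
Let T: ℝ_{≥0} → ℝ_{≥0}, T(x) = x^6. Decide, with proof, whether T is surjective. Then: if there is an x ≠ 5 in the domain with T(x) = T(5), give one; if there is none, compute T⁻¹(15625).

5

For any y ∈ ℝ_{≥0}, x = y^{1/6} ∈ ℝ_{≥0} gives T(x) = y, so T is surjective.
Since x ↦ x^6 is strictly increasing on ℝ_{≥0}, it is injective there, so no x ≠ 5 in the domain has T(x) = T(5). We therefore compute T⁻¹(15625) = 15625^{1/6} = 5 (indeed 5^6 = 15625).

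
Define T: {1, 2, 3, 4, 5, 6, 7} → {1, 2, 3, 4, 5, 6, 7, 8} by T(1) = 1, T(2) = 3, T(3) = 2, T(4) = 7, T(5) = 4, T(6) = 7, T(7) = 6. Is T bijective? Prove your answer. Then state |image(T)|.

6

T(4) = 7 = T(6) with 4 ≠ 6, so T is not injective, hence not bijective.
The image of T is {1, 2, 3, 4, 6, 7}, which has 6 elements.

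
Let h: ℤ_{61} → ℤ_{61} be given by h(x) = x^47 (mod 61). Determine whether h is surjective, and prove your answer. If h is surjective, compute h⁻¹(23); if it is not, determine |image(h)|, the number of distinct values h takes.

28

Since 61 is prime, the nonzero elements of ℤ_{61} form a cyclic group of order 60.
As gcd(47, 60) = 1, raising to the 47th power is a bijection on this group: if x_1^47 ≡ x_2^47 then (x_1x_2^{−1})^47 = 1, and the only element of order dividing gcd(47, 60) = 1 is 1, so x_1 = x_2.
With h(0) = 0 this makes h injective on all of ℤ_{61}, hence bijective (finite equal-size domain and codomain). In particular h is surjective.
Since h is surjective, we find the preimage of 23. The inverse of x ↦ x^47 on (ℤ_{61})^× is x ↦ x^23, because 47·23 = 1081 = 18·60 + 1 ≡ 1 (mod 60) and x^{60} = 1 for x ≠ 0 (Fermat). So h⁻¹(23) = 23^23 mod 61.
Repeated squaring mod 61: 23^1 ≡ 23, 23^2 ≡ 23² = 529 ≡ 41, 23^4 ≡ 41² = 1681 ≡ 34, 23^8 ≡ 34² = 1156 ≡ 58, 23^16 ≡ 58² = 3364 ≡ 9. Since 23 = 16 + 4 + 2 + 1, 23^23 ≡ 9·34·41·23: 9·34 = 306 ≡ 1, then 1·41 = 41, then 41·23 = 943 ≡ 28. So 23^23 ≡ 28 (mod 61).
Hence h⁻¹(23) = 28.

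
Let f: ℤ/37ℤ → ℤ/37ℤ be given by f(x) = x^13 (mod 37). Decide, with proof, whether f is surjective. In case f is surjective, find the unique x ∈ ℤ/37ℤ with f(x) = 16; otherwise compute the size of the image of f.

12

Since 37 is prime, the nonzero elements of ℤ/37ℤ form a cyclic group of order 36.
As gcd(13, 36) = 1, raising to the 13th power is a bijection on this group: if x_1^13 ≡ x_2^13 then (x_1x_2^{−1})^13 = 1, and the only element of order dividing gcd(13, 36) = 1 is 1, so x_1 = x_2.
With f(0) = 0 this makes f injective on all of ℤ/37ℤ, hence bijective (finite equal-size domain and codomain). In particular f is surjective.
Since f is surjective, we find the preimage of 16. The inverse of x ↦ x^13 on (ℤ/37ℤ)^× is x ↦ x^25, because 13·25 = 325 = 9·36 + 1 ≡ 1 (mod 36) and x^{36} = 1 for x ≠ 0 (Fermat). So f⁻¹(16) = 16^25 mod 37.
Repeated squaring mod 37: 16^1 ≡ 16, 16^2 ≡ 16² = 256 ≡ 34, 16^4 ≡ 34² = 1156 ≡ 9, 16^8 ≡ 9² = 81 ≡ 7, 16^16 ≡ 7² = 49 ≡ 12. Since 25 = 16 + 8 + 1, 16^25 ≡ 12·7·16: 12·7 = 84 ≡ 10, then 10·16 = 160 ≡ 12. So 16^25 ≡ 12 (mod 37).
Hence f⁻¹(16) = 12.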